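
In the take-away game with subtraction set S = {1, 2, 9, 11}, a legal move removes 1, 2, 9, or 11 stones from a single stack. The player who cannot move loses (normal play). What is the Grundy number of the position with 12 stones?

n :  0  1  2  3  4  5  6  7  8  9 10 11 12
G :  0  1  2  0  1  2  0  1  2  3  0  1  2

2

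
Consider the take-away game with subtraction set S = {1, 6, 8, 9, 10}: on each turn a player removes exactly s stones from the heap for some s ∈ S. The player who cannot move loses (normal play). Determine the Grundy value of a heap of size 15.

4

G(0) = 0
G(1) = mex{0} = 1
G(2) = mex{1} = 0
G(3) = mex{0} = 1
G(4) = mex{1} = 0
G(5) = mex{0} = 1
G(6) = mex{1,0} = 2
G(7) = mex{2,1} = 0
G(8) = mex{0,0,0} = 1
G(9) = mex{1,1,1,0} = 2
G(10) = mex{2,0,0,1,0} = 3
G(11) = mex{3,1,1,0,1} = 2
G(12) = mex{2,2,0,1,0} = 3
G(13) = mex{3,0,1,0,1} = 2
G(14) = mex{2,1,2,1,0} = 3
G(15) = mex{3,2,0,2,1} = 4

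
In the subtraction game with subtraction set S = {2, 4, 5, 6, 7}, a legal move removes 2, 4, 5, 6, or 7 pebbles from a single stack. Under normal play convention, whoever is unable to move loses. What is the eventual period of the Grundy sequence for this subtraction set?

9

G(0) = 0
G(1) = mex{} = 0
G(2) = mex{0} = 1
G(3) = mex{0} = 1
G(4) = mex{1,0} = 2
G(5) = mex{1,0,0} = 2
G(6) = mex{2,1,0,0} = 3
G(7) = mex{2,1,1,0,0} = 3
G(8) = mex{3,2,1,1,0} = 4
G(9) = mex{3,2,2,1,1} = 0
G(10) = mex{4,3,2,2,1} = 0
G(11) = mex{0,3,3,2,2} = 1
G(12) = mex{0,4,3,3,2} = 1
G(13) = mex{1,0,4,3,3} = 2
G(14) = mex{1,0,0,4,3} = 2
G(15) = mex{2,1,0,0,4} = 3
G(16) = mex{2,1,1,0,0} = 3
G(17) = mex{3,2,1,1,0} = 4
G(18) = mex{3,2,2,1,1} = 0
G(19) = mex{4,3,2,2,1} = 0
G(n+9) = G(n) holds for n = 0,…,6 (a full window of length max(S) = 7), so the sequence is purely periodic with period 9.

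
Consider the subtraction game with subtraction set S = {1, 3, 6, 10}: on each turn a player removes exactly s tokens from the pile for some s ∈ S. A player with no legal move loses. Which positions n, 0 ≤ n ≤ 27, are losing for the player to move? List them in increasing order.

0, 2, 4, 9, 11, 13, 18, 20, 22, 27

n :  0  1  2  3  4  5  6  7  8  9 10 11 12 13 14 15 16 17 18 19 20 21 22 23 24 25 26 27
G :  0  1  0  1  0  1  2  3  2  0  1  0  1  0  1  2  3  2  0  1  0  1  0  1  2  3  2  0
P-positions are exactly the n with G(n) = 0.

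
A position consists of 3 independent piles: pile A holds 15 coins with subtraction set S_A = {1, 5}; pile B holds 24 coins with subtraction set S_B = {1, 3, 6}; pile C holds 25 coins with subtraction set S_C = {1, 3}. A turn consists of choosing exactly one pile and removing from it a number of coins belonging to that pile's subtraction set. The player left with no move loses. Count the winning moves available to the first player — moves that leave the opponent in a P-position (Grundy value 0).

1

Pile A, S = {1, 5}:
G(0) = 0
G(1) = mex{0} = 1
G(2) = mex{1} = 0
G(3) = mex{0} = 1
G(4) = mex{1} = 0
G(5) = mex{0,0} = 1
G(6) = mex{1,1} = 0
G(7) = mex{0,0} = 1
G(8) = mex{1,1} = 0
G(9) = mex{0,0} = 1
G(10) = mex{1,1} = 0
G(11) = mex{0,0} = 1
G(12) = mex{1,1} = 0
G(13) = mex{0,0} = 1
G(14) = mex{1,1} = 0
G(15) = mex{0,0} = 1
G_A(15) = 1.
Pile B, S = {1, 3, 6}:
n :  0  1  2  3  4  5  6  7  8  9 10 11 12 13 14 15 16 17 18 19 20 21 22 23 24
G :  0  1  0  1  0  1  2  3  2  0  1  0  1  0  1  2  3  2  0  1  0  1  0  1  2
G_B(24) = 2.
Pile C, S = {1, 3}:
n :  0  1  2  3  4  5  6  7  8  9 10 11 12 13 14 15 16 17 18 19 20 21 22 23 24 25
G :  0  1  0  1  0  1  0  1  0  1  0  1  0  1  0  1  0  1  0  1  0  1  0  1  0  1
G_C(25) = 1.
Combined Grundy value = 1 ⊕ 2 ⊕ 1 = 2.
A winning move leaves total XOR = 0, i.e. changes one component's Grundy value g to g ⊕ X where X is the current total.
Pile A: need g' = 1⊕2 = 3. Options: 15−1→G=0, 15−5→G=0. Hits: 0.
Pile B: need g' = 2⊕2 = 0. Options: 24−1→G=1, 24−3→G=1, 24−6→G=0. Hits: 1.
Pile C: need g' = 1⊕2 = 3. Options: 25−1→G=0, 25−3→G=0. Hits: 0.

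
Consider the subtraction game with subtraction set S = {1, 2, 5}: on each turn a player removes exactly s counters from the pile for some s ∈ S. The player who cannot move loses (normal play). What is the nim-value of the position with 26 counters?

n :  0  1  2  3  4  5  6  7  8  9 10 11 12 13 14 15 16 17 18 19 20 21 22 23 24 25 26
G :  0  1  2  0  1  2  0  1  2  0  1  2  0  1  2  0  1  2  0  1  2  0  1  2  0  1  2

2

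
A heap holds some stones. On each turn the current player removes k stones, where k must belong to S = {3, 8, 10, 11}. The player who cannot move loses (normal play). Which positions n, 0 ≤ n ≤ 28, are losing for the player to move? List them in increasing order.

0, 1, 2, 6, 7, 19, 20, 21, 25, 26

G(0) = 0
G(1) = mex{} = 0
G(2) = mex{} = 0
G(3) = mex{0} = 1
G(4) = mex{0} = 1
G(5) = mex{0} = 1
G(6) = mex{1} = 0
G(7) = mex{1} = 0
G(8) = mex{1,0} = 2
G(9) = mex{0,0} = 1
G(10) = mex{0,0,0} = 1
G(11) = mex{2,1,0,0} = 3
G(12) = mex{1,1,0,0} = 2
G(13) = mex{1,1,1,0} = 2
G(14) = mex{3,0,1,1} = 2
G(15) = mex{2,0,1,1} = 3
G(16) = mex{2,2,0,1} = 3
G(17) = mex{2,1,0,0} = 3
G(18) = mex{3,1,2,0} = 4
G(19) = mex{3,3,1,2} = 0
G(20) = mex{3,2,1,1} = 0
G(21) = mex{4,2,3,1} = 0
G(22) = mex{0,2,2,3} = 1
G(23) = mex{0,3,2,2} = 1
G(24) = mex{0,3,2,2} = 1
G(25) = mex{1,3,3,2} = 0
G(26) = mex{1,4,3,3} = 0
G(27) = mex{1,0,3,3} = 2
G(28) = mex{0,0,4,3} = 1
P-positions are exactly the n with G(n) = 0.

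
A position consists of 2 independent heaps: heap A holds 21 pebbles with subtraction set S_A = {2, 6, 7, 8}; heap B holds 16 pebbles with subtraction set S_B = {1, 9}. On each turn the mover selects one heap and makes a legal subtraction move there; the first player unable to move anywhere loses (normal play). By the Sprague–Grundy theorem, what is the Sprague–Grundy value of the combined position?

Heap A, S = {2, 6, 7, 8}:
G(0) = 0
G(1) = mex{} = 0
G(2) = mex{0} = 1
G(3) = mex{0} = 1
G(4) = mex{1} = 0
G(5) = mex{1} = 0
G(6) = mex{0,0} = 1
G(7) = mex{0,0,0} = 1
G(8) = mex{1,1,0,0} = 2
G(9) = mex{1,1,1,0} = 2
G(10) = mex{2,0,1,1} = 3
G(11) = mex{2,0,0,1} = 3
G(12) = mex{3,1,0,0} = 2
G(13) = mex{3,1,1,0} = 2
G(14) = mex{2,2,1,1} = 0
G(15) = mex{2,2,2,1} = 0
G(16) = mex{0,3,2,2} = 1
G(17) = mex{0,3,3,2} = 1
G(18) = mex{1,2,3,3} = 0
G(19) = mex{1,2,2,3} = 0
G(20) = mex{0,0,2,2} = 1
G(21) = mex{0,0,0,2} = 1
G_A(21) = 1.
Heap B, S = {1, 9}:
n :  0  1  2  3  4  5  6  7  8  9 10 11 12 13 14 15 16
G :  0  1  0  1  0  1  0  1  0  1  0  1  0  1  0  1  0
G_B(16) = 0.
Combined Grundy value = 1 ⊕ 0 = 1.

1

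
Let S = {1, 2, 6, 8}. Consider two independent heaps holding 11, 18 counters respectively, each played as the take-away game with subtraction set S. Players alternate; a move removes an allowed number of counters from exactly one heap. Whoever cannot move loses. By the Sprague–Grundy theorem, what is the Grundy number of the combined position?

All heaps use S = {1, 2, 6, 8}:
G(0) = 0
G(1) = mex{0} = 1
G(2) = mex{1,0} = 2
G(3) = mex{2,1} = 0
G(4) = mex{0,2} = 1
G(5) = mex{1,0} = 2
G(6) = mex{2,1,0} = 3
G(7) = mex{3,2,1} = 0
G(8) = mex{0,3,2,0} = 1
G(9) = mex{1,0,0,1} = 2
G(10) = mex{2,1,1,2} = 0
G(11) = mex{0,2,2,0} = 1
G(12) = mex{1,0,3,1} = 2
G(13) = mex{2,1,0,2} = 3
G(14) = mex{3,2,1,3} = 0
G(15) = mex{0,3,2,0} = 1
G(16) = mex{1,0,0,1} = 2
G(17) = mex{2,1,1,2} = 0
G(18) = mex{0,2,2,0} = 1
Heap A: G(11) = 1.
Heap B: G(18) = 1.
Combined Grundy value = 1 ⊕ 1 = 0.

0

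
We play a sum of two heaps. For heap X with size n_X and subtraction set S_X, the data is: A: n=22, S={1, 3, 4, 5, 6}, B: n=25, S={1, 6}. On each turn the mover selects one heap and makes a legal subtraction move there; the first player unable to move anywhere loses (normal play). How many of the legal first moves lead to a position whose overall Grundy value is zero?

Heap A, S = {1, 3, 4, 5, 6}:
G(0) = 0
G(1) = mex{0} = 1
G(2) = mex{1} = 0
G(3) = mex{0,0} = 1
G(4) = mex{1,1,0} = 2
G(5) = mex{2,0,1,0} = 3
G(6) = mex{3,1,0,1,0} = 2
G(7) = mex{2,2,1,0,1} = 3
G(8) = mex{3,3,2,1,0} = 4
G(9) = mex{4,2,3,2,1} = 0
G(10) = mex{0,3,2,3,2} = 1
G(11) = mex{1,4,3,2,3} = 0
G(12) = mex{0,0,4,3,2} = 1
G(13) = mex{1,1,0,4,3} = 2
G(14) = mex{2,0,1,0,4} = 3
G(15) = mex{3,1,0,1,0} = 2
G(16) = mex{2,2,1,0,1} = 3
G(17) = mex{3,3,2,1,0} = 4
G(18) = mex{4,2,3,2,1} = 0
G(19) = mex{0,3,2,3,2} = 1
G(20) = mex{1,4,3,2,3} = 0
G(21) = mex{0,0,4,3,2} = 1
G(22) = mex{1,1,0,4,3} = 2
G_A(22) = 2.
Heap B, S = {1, 6}:
G(0) = 0
G(1) = mex{0} = 1
G(2) = mex{1} = 0
G(3) = mex{0} = 1
G(4) = mex{1} = 0
G(5) = mex{0} = 1
G(6) = mex{1,0} = 2
G(7) = mex{2,1} = 0
G(8) = mex{0,0} = 1
G(9) = mex{1,1} = 0
G(10) = mex{0,0} = 1
G(11) = mex{1,1} = 0
G(12) = mex{0,2} = 1
G(13) = mex{1,0} = 2
G(14) = mex{2,1} = 0
G(15) = mex{0,0} = 1
G(16) = mex{1,1} = 0
G(17) = mex{0,0} = 1
G(18) = mex{1,1} = 0
G(19) = mex{0,2} = 1
G(20) = mex{1,0} = 2
G(21) = mex{2,1} = 0
G(22) = mex{0,0} = 1
G(23) = mex{1,1} = 0
G(24) = mex{0,0} = 1
G(25) = mex{1,1} = 0
G_B(25) = 0.
Combined Grundy value = 2 ⊕ 0 = 2.
A winning move leaves total XOR = 0, i.e. changes one component's Grundy value g to g ⊕ X where X is the current total.
Heap A: need g' = 2⊕2 = 0. Options: 22−1→G=1, 22−3→G=1, 22−4→G=0, 22−5→G=4, 22−6→G=3. Hits: 1.
Heap B: need g' = 0⊕2 = 2. Options: 25−1→G=1, 25−6→G=1. Hits: 0.

1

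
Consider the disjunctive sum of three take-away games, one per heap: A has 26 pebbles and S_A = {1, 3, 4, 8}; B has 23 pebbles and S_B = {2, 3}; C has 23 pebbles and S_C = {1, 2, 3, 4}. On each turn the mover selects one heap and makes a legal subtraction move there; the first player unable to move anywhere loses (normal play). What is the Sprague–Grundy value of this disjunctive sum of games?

1

Heap A, S = {1, 3, 4, 8}:
G(0) = 0
G(1) = mex{0} = 1
G(2) = mex{1} = 0
G(3) = mex{0,0} = 1
G(4) = mex{1,1,0} = 2
G(5) = mex{2,0,1} = 3
G(6) = mex{3,1,0} = 2
G(7) = mex{2,2,1} = 0
G(8) = mex{0,3,2,0} = 1
G(9) = mex{1,2,3,1} = 0
G(10) = mex{0,0,2,0} = 1
G(11) = mex{1,1,0,1} = 2
G(12) = mex{2,0,1,2} = 3
G(13) = mex{3,1,0,3} = 2
G(14) = mex{2,2,1,2} = 0
G(15) = mex{0,3,2,0} = 1
G(16) = mex{1,2,3,1} = 0
G(17) = mex{0,0,2,0} = 1
G(18) = mex{1,1,0,1} = 2
G(19) = mex{2,0,1,2} = 3
G(20) = mex{3,1,0,3} = 2
G(21) = mex{2,2,1,2} = 0
G(22) = mex{0,3,2,0} = 1
G(23) = mex{1,2,3,1} = 0
G(24) = mex{0,0,2,0} = 1
G(25) = mex{1,1,0,1} = 2
G(26) = mex{2,0,1,2} = 3
G_A(26) = 3.
Heap B, S = {2, 3}:
n :  0  1  2  3  4  5  6  7  8  9 10 11 12 13 14 15 16 17 18 19 20 21 22 23
G :  0  0  1  1  2  0  0  1  1  2  0  0  1  1  2  0  0  1  1  2  0  0  1  1
G_B(23) = 1.
Heap C, S = {1, 2, 3, 4}:
G(0) = 0
G(1) = mex{0} = 1
G(2) = mex{1,0} = 2
G(3) = mex{2,1,0} = 3
G(4) = mex{3,2,1,0} = 4
G(5) = mex{4,3,2,1} = 0
G(6) = mex{0,4,3,2} = 1
G(7) = mex{1,0,4,3} = 2
G(8) = mex{2,1,0,4} = 3
G(9) = mex{3,2,1,0} = 4
G(10) = mex{4,3,2,1} = 0
G(11) = mex{0,4,3,2} = 1
G(12) = mex{1,0,4,3} = 2
G(13) = mex{2,1,0,4} = 3
G(14) = mex{3,2,1,0} = 4
G(15) = mex{4,3,2,1} = 0
G(16) = mex{0,4,3,2} = 1
G(17) = mex{1,0,4,3} = 2
G(18) = mex{2,1,0,4} = 3
G(19) = mex{3,2,1,0} = 4
G(20) = mex{4,3,2,1} = 0
G(21) = mex{0,4,3,2} = 1
G(22) = mex{1,0,4,3} = 2
G(23) = mex{2,1,0,4} = 3
G_C(23) = 3.
Combined Grundy value = 3 ⊕ 1 ⊕ 3 = 1.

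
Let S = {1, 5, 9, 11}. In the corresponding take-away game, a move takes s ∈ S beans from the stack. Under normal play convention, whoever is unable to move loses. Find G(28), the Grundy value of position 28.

n :  0  1  2  3  4  5  6  7  8  9 10 11 12 13 14 15 16 17 18 19 20 21 22 23 24 25 26 27 28
G :  0  1  0  1  0  1  0  1  0  1  0  1  0  1  0  1  0  1  0  1  0  1  0  1  0  1  0  1  0

0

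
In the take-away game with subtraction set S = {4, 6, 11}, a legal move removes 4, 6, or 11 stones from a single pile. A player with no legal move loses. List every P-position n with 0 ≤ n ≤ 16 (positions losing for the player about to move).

n :  0  1  2  3  4  5  6  7  8  9 10 11 12 13 14 15 16
G :  0  0  0  0  1  1  1  1  2  2  0  2  3  3  1  0  2
P-positions are exactly the n with G(n) = 0.

0, 1, 2, 3, 10, 15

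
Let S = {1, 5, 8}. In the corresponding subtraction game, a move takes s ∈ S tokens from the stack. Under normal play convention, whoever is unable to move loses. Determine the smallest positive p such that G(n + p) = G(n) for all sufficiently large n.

13

G(0) = 0
G(1) = mex{0} = 1
G(2) = mex{1} = 0
G(3) = mex{0} = 1
G(4) = mex{1} = 0
G(5) = mex{0,0} = 1
G(6) = mex{1,1} = 0
G(7) = mex{0,0} = 1
G(8) = mex{1,1,0} = 2
G(9) = mex{2,0,1} = 3
G(10) = mex{3,1,0} = 2
G(11) = mex{2,0,1} = 3
G(12) = mex{3,1,0} = 2
G(13) = mex{2,2,1} = 0
G(14) = mex{0,3,0} = 1
G(15) = mex{1,2,1} = 0
G(16) = mex{0,3,2} = 1
G(17) = mex{1,2,3} = 0
G(18) = mex{0,0,2} = 1
G(19) = mex{1,1,3} = 0
G(20) = mex{0,0,2} = 1
G(21) = mex{1,1,0} = 2
G(22) = mex{2,0,1} = 3
G(23) = mex{3,1,0} = 2
G(24) = mex{2,0,1} = 3
G(25) = mex{3,1,0} = 2
G(26) = mex{2,2,1} = 0
G(27) = mex{0,3,0} = 1
G(n+13) = G(n) holds for n = 0,…,7 (a full window of length max(S) = 8), so the sequence is purely periodic with period 13.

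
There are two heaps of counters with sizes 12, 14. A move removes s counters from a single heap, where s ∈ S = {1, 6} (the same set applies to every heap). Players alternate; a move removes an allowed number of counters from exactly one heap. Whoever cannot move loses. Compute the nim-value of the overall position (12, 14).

All heaps use S = {1, 6}:
G(0) = 0
G(1) = mex{0} = 1
G(2) = mex{1} = 0
G(3) = mex{0} = 1
G(4) = mex{1} = 0
G(5) = mex{0} = 1
G(6) = mex{1,0} = 2
G(7) = mex{2,1} = 0
G(8) = mex{0,0} = 1
G(9) = mex{1,1} = 0
G(10) = mex{0,0} = 1
G(11) = mex{1,1} = 0
G(12) = mex{0,2} = 1
G(13) = mex{1,0} = 2
G(14) = mex{2,1} = 0
Heap A: G(12) = 1.
Heap B: G(14) = 0.
Combined Grundy value = 1 ⊕ 0 = 1.

1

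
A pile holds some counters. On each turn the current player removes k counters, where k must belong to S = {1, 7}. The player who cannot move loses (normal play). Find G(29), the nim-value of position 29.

n :  0  1  2  3  4  5  6  7  8  9 10 11 12 13 14 15 16 17 18 19 20 21 22 23 24 25 26 27 28 29
G :  0  1  0  1  0  1  0  1  0  1  0  1  0  1  0  1  0  1  0  1  0  1  0  1  0  1  0  1  0  1

1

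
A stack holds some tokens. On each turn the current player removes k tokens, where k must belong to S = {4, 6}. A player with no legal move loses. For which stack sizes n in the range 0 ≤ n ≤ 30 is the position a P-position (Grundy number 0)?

0, 1, 2, 3, 10, 11, 12, 13, 20, 21, 22, 23, 30

n :  0  1  2  3  4  5  6  7  8  9 10 11 12 13 14 15 16 17 18 19 20 21 22 23 24 25 26 27 28 29 30
G :  0  0  0  0  1  1  1  1  2  2  0  0  0  0  1  1  1  1  2  2  0  0  0  0  1  1  1  1  2  2  0
P-positions are exactly the n with G(n) = 0.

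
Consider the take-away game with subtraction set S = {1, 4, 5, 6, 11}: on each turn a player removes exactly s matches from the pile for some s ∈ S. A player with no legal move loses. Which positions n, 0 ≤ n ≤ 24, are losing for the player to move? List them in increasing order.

n :  0  1  2  3  4  5  6  7  8  9 10 11 12 13 14 15 16 17 18 19 20 21 22 23 24
G :  0  1  0  1  2  3  2  3  4  0  1  4  0  1  2  3  2  3  4  0  1  0  1  2  3
P-positions are exactly the n with G(n) = 0.

0, 2, 9, 12, 19, 21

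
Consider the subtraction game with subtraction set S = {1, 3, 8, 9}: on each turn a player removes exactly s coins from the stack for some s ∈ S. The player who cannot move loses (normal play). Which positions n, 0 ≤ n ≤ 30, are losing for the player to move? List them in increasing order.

0, 2, 4, 6, 16, 18, 20, 22

n :  0  1  2  3  4  5  6  7  8  9 10 11 12 13 14 15 16 17 18 19 20 21 22 23 24 25 26 27 28 29 30
G :  0  1  0  1  0  1  0  1  2  3  2  3  2  3  2  3  0  1  0  1  0  1  0  1  2  3  2  3  2  3  2
P-positions are exactly the n with G(n) = 0.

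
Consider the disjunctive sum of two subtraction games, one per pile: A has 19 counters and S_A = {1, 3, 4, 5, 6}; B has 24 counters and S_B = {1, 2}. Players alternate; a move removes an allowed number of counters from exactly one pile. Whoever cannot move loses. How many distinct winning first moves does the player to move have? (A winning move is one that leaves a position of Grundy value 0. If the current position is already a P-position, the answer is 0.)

Pile A, S = {1, 3, 4, 5, 6}:
n :  0  1  2  3  4  5  6  7  8  9 10 11 12 13 14 15 16 17 18 19
G :  0  1  0  1  2  3  2  3  4  0  1  0  1  2  3  2  3  4  0  1
G_A(19) = 1.
Pile B, S = {1, 2}:
G(0) = 0
G(1) = mex{0} = 1
G(2) = mex{1,0} = 2
G(3) = mex{2,1} = 0
G(4) = mex{0,2} = 1
G(5) = mex{1,0} = 2
G(6) = mex{2,1} = 0
G(7) = mex{0,2} = 1
G(8) = mex{1,0} = 2
G(9) = mex{2,1} = 0
G(10) = mex{0,2} = 1
G(11) = mex{1,0} = 2
G(12) = mex{2,1} = 0
G(13) = mex{0,2} = 1
G(14) = mex{1,0} = 2
G(15) = mex{2,1} = 0
G(16) = mex{0,2} = 1
G(17) = mex{1,0} = 2
G(18) = mex{2,1} = 0
G(19) = mex{0,2} = 1
G(20) = mex{1,0} = 2
G(21) = mex{2,1} = 0
G(22) = mex{0,2} = 1
G(23) = mex{1,0} = 2
G(24) = mex{2,1} = 0
G_B(24) = 0.
Combined Grundy value = 1 ⊕ 0 = 1.
A winning move leaves total XOR = 0, i.e. changes one component's Grundy value g to g ⊕ X where X is the current total.
Pile A: need g' = 1⊕1 = 0. Options: 19−1→G=0, 19−3→G=3, 19−4→G=2, 19−5→G=3, 19−6→G=2. Hits: 1.
Pile B: need g' = 0⊕1 = 1. Options: 24−1→G=2, 24−2→G=1. Hits: 1.

2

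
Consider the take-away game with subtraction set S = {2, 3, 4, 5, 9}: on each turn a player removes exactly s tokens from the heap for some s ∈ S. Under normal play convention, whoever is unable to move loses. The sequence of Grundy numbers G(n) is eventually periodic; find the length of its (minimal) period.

G(0) = 0
G(1) = mex{} = 0
G(2) = mex{0} = 1
G(3) = mex{0,0} = 1
G(4) = mex{1,0,0} = 2
G(5) = mex{1,1,0,0} = 2
G(6) = mex{2,1,1,0} = 3
G(7) = mex{2,2,1,1} = 0
G(8) = mex{3,2,2,1} = 0
G(9) = mex{0,3,2,2,0} = 1
G(10) = mex{0,0,3,2,0} = 1
G(11) = mex{1,0,0,3,1} = 2
G(12) = mex{1,1,0,0,1} = 2
G(13) = mex{2,1,1,0,2} = 3
G(14) = mex{2,2,1,1,2} = 0
G(15) = mex{3,2,2,1,3} = 0
G(16) = mex{0,3,2,2,0} = 1
G(17) = mex{0,0,3,2,0} = 1
G(n+7) = G(n) holds for n = 0,…,8 (a full window of length max(S) = 9), so the sequence is purely periodic with period 7.

7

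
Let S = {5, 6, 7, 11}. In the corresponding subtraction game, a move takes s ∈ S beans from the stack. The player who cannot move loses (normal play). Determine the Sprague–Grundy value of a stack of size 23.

G(0) = 0
G(1) = mex{} = 0
G(2) = mex{} = 0
G(3) = mex{} = 0
G(4) = mex{} = 0
G(5) = mex{0} = 1
G(6) = mex{0,0} = 1
G(7) = mex{0,0,0} = 1
G(8) = mex{0,0,0} = 1
G(9) = mex{0,0,0} = 1
G(10) = mex{1,0,0} = 2
G(11) = mex{1,1,0,0} = 2
G(12) = mex{1,1,1,0} = 2
G(13) = mex{1,1,1,0} = 2
G(14) = mex{1,1,1,0} = 2
G(15) = mex{2,1,1,0} = 3
G(16) = mex{2,2,1,1} = 0
G(17) = mex{2,2,2,1} = 0
G(18) = mex{2,2,2,1} = 0
G(19) = mex{2,2,2,1} = 0
G(20) = mex{3,2,2,1} = 0
G(21) = mex{0,3,2,2} = 1
G(22) = mex{0,0,3,2} = 1
G(23) = mex{0,0,0,2} = 1

1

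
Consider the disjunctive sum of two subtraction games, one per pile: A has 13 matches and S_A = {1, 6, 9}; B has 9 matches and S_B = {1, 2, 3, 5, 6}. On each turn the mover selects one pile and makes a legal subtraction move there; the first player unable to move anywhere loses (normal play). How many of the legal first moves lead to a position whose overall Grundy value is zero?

Pile A, S = {1, 6, 9}:
n :  0  1  2  3  4  5  6  7  8  9 10 11 12 13
G :  0  1  0  1  0  1  2  0  1  2  3  2  0  1
G_A(13) = 1.
Pile B, S = {1, 2, 3, 5, 6}:
G(0) = 0
G(1) = mex{0} = 1
G(2) = mex{1,0} = 2
G(3) = mex{2,1,0} = 3
G(4) = mex{3,2,1} = 0
G(5) = mex{0,3,2,0} = 1
G(6) = mex{1,0,3,1,0} = 2
G(7) = mex{2,1,0,2,1} = 3
G(8) = mex{3,2,1,3,2} = 0
G(9) = mex{0,3,2,0,3} = 1
G_B(9) = 1.
Combined Grundy value = 1 ⊕ 1 = 0.
A winning move leaves total XOR = 0, i.e. changes one component's Grundy value g to g ⊕ X where X is the current total.
Pile A: target g' = 1⊕0 = 1, but every legal move changes the Grundy value (mex property), so 0 moves.
Pile B: target g' = 1⊕0 = 1, but every legal move changes the Grundy value (mex property), so 0 moves.

0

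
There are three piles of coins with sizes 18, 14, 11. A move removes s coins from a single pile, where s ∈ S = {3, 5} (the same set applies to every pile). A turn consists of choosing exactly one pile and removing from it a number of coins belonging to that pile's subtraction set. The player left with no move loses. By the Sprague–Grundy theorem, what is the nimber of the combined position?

3

All piles use S = {3, 5}:
G(0) = 0
G(1) = mex{} = 0
G(2) = mex{} = 0
G(3) = mex{0} = 1
G(4) = mex{0} = 1
G(5) = mex{0,0} = 1
G(6) = mex{1,0} = 2
G(7) = mex{1,0} = 2
G(8) = mex{1,1} = 0
G(9) = mex{2,1} = 0
G(10) = mex{2,1} = 0
G(11) = mex{0,2} = 1
G(12) = mex{0,2} = 1
G(13) = mex{0,0} = 1
G(14) = mex{1,0} = 2
G(15) = mex{1,0} = 2
G(16) = mex{1,1} = 0
G(17) = mex{2,1} = 0
G(18) = mex{2,1} = 0
Pile A: G(18) = 0.
Pile B: G(14) = 2.
Pile C: G(11) = 1.
Combined Grundy value = 0 ⊕ 2 ⊕ 1 = 3.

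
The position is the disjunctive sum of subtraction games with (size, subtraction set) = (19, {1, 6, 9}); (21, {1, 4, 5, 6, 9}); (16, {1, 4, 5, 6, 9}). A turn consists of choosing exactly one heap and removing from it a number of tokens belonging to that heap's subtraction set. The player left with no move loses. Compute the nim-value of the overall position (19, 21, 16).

3

Heap A, S = {1, 6, 9}:
G(0) = 0
G(1) = mex{0} = 1
G(2) = mex{1} = 0
G(3) = mex{0} = 1
G(4) = mex{1} = 0
G(5) = mex{0} = 1
G(6) = mex{1,0} = 2
G(7) = mex{2,1} = 0
G(8) = mex{0,0} = 1
G(9) = mex{1,1,0} = 2
G(10) = mex{2,0,1} = 3
G(11) = mex{3,1,0} = 2
G(12) = mex{2,2,1} = 0
G(13) = mex{0,0,0} = 1
G(14) = mex{1,1,1} = 0
G(15) = mex{0,2,2} = 1
G(16) = mex{1,3,0} = 2
G(17) = mex{2,2,1} = 0
G(18) = mex{0,0,2} = 1
G(19) = mex{1,1,3} = 0
G_A(19) = 0.
Heap B, S = {1, 4, 5, 6, 9}:
n :  0  1  2  3  4  5  6  7  8  9 10 11 12 13 14 15 16 17 18 19 20 21
G :  0  1  0  1  2  3  2  3  4  5  0  1  0  1  2  3  2  3  4  5  0  1
G_B(21) = 1.
Heap C, S = {1, 4, 5, 6, 9}:
n :  0  1  2  3  4  5  6  7  8  9 10 11 12 13 14 15 16
G :  0  1  0  1  2  3  2  3  4  5  0  1  0  1  2  3  2
G_C(16) = 2.
Combined Grundy value = 0 ⊕ 1 ⊕ 2 = 3.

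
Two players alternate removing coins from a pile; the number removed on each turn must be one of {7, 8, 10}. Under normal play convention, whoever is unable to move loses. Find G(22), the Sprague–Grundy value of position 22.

0

n :  0  1  2  3  4  5  6  7  8  9 10 11 12 13 14 15 16 17 18 19 20 21 22
G :  0  0  0  0  0  0  0  1  1  1  1  1  1  1  2  2  2  0  0  0  0  0  0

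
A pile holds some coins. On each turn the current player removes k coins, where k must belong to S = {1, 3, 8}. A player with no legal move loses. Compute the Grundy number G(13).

n :  0  1  2  3  4  5  6  7  8  9 10 11 12 13
G :  0  1  0  1  0  1  0  1  2  3  2  0  1  0

0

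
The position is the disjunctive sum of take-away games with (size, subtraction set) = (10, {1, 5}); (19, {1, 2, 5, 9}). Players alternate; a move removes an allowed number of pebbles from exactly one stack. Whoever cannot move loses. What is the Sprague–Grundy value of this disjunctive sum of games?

Stack A, S = {1, 5}:
n :  0  1  2  3  4  5  6  7  8  9 10
G :  0  1  0  1  0  1  0  1  0  1  0
G_A(10) = 0.
Stack B, S = {1, 2, 5, 9}:
n :  0  1  2  3  4  5  6  7  8  9 10 11 12 13 14 15 16 17 18 19
G :  0  1  2  0  1  2  0  1  2  3  0  1  2  0  1  2  0  1  2  3
G_B(19) = 3.
Combined Grundy value = 0 ⊕ 3 = 3.

3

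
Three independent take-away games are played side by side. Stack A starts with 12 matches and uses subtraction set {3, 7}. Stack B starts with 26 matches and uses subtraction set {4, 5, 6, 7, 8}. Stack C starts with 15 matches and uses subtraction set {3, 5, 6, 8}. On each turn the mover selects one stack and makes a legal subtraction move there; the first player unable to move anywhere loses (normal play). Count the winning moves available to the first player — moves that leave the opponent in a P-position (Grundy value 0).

5

Stack A, S = {3, 7}:
G(0) = 0
G(1) = mex{} = 0
G(2) = mex{} = 0
G(3) = mex{0} = 1
G(4) = mex{0} = 1
G(5) = mex{0} = 1
G(6) = mex{1} = 0
G(7) = mex{1,0} = 2
G(8) = mex{1,0} = 2
G(9) = mex{0,0} = 1
G(10) = mex{2,1} = 0
G(11) = mex{2,1} = 0
G(12) = mex{1,1} = 0
G_A(12) = 0.
Stack B, S = {4, 5, 6, 7, 8}:
n :  0  1  2  3  4  5  6  7  8  9 10 11 12 13 14 15 16 17 18 19 20 21 22 23 24 25 26
G :  0  0  0  0  1  1  1  1  2  2  2  2  0  0  0  0  1  1  1  1  2  2  2  2  0  0  0
G_B(26) = 0.
Stack C, S = {3, 5, 6, 8}:
G(0) = 0
G(1) = mex{} = 0
G(2) = mex{} = 0
G(3) = mex{0} = 1
G(4) = mex{0} = 1
G(5) = mex{0,0} = 1
G(6) = mex{1,0,0} = 2
G(7) = mex{1,0,0} = 2
G(8) = mex{1,1,0,0} = 2
G(9) = mex{2,1,1,0} = 3
G(10) = mex{2,1,1,0} = 3
G(11) = mex{2,2,1,1} = 0
G(12) = mex{3,2,2,1} = 0
G(13) = mex{3,2,2,1} = 0
G(14) = mex{0,3,2,2} = 1
G(15) = mex{0,3,3,2} = 1
G_C(15) = 1.
Combined Grundy value = 0 ⊕ 0 ⊕ 1 = 1.
A winning move leaves total XOR = 0, i.e. changes one component's Grundy value g to g ⊕ X where X is the current total.
Stack A: need g' = 0⊕1 = 1. Options: 12−3→G=1, 12−7→G=1. Hits: 2.
Stack B: need g' = 0⊕1 = 1. Options: 26−4→G=2, 26−5→G=2, 26−6→G=2, 26−7→G=1, 26−8→G=1. Hits: 2.
Stack C: need g' = 1⊕1 = 0. Options: 15−3→G=0, 15−5→G=3, 15−6→G=3, 15−8→G=2. Hits: 1.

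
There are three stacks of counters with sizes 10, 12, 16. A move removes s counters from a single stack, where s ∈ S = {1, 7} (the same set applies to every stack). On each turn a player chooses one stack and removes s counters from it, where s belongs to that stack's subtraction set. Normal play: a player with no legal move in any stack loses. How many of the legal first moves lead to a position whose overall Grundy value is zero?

0

All stacks use S = {1, 7}:
n :  0  1  2  3  4  5  6  7  8  9 10 11 12 13 14 15 16
G :  0  1  0  1  0  1  0  1  0  1  0  1  0  1  0  1  0
Stack A: G(10) = 0.
Stack B: G(12) = 0.
Stack C: G(16) = 0.
Combined Grundy value = 0 ⊕ 0 ⊕ 0 = 0.
A winning move leaves total XOR = 0, i.e. changes one component's Grundy value g to g ⊕ X where X is the current total.
Stack A: target g' = 0⊕0 = 0, but every legal move changes the Grundy value (mex property), so 0 moves.
Stack B: target g' = 0⊕0 = 0, but every legal move changes the Grundy value (mex property), so 0 moves.
Stack C: target g' = 0⊕0 = 0, but every legal move changes the Grundy value (mex property), so 0 moves.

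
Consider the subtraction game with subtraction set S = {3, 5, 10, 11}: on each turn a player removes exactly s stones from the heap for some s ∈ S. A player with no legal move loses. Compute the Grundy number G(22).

2

n :  0  1  2  3  4  5  6  7  8  9 10 11 12 13 14 15 16 17 18 19 20 21 22
G :  0  0  0  1  1  1  2  2  0  0  3  1  1  2  2  0  0  0  1  1  1  2  2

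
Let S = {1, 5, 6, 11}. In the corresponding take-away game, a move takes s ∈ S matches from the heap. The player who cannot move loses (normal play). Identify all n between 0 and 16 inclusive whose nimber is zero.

n :  0  1  2  3  4  5  6  7  8  9 10 11 12 13 14 15 16
G :  0  1  0  1  0  1  2  3  2  3  2  3  0  1  0  1  0
P-positions are exactly the n with G(n) = 0.

0, 2, 4, 12, 14, 16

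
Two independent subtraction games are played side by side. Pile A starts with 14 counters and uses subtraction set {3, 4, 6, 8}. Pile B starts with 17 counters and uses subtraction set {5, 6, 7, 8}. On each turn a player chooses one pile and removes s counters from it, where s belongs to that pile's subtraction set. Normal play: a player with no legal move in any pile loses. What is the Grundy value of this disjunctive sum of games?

Pile A, S = {3, 4, 6, 8}:
n :  0  1  2  3  4  5  6  7  8  9 10 11 12 13 14
G :  0  0  0  1  1  1  2  2  2  3  3  0  0  0  1
G_A(14) = 1.
Pile B, S = {5, 6, 7, 8}:
G(0) = 0
G(1) = mex{} = 0
G(2) = mex{} = 0
G(3) = mex{} = 0
G(4) = mex{} = 0
G(5) = mex{0} = 1
G(6) = mex{0,0} = 1
G(7) = mex{0,0,0} = 1
G(8) = mex{0,0,0,0} = 1
G(9) = mex{0,0,0,0} = 1
G(10) = mex{1,0,0,0} = 2
G(11) = mex{1,1,0,0} = 2
G(12) = mex{1,1,1,0} = 2
G(13) = mex{1,1,1,1} = 0
G(14) = mex{1,1,1,1} = 0
G(15) = mex{2,1,1,1} = 0
G(16) = mex{2,2,1,1} = 0
G(17) = mex{2,2,2,1} = 0
G_B(17) = 0.
Combined Grundy value = 1 ⊕ 0 = 1.

1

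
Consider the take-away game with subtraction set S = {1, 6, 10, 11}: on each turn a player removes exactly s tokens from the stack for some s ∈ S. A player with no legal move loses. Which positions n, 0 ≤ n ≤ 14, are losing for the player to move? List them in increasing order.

G(0) = 0
G(1) = mex{0} = 1
G(2) = mex{1} = 0
G(3) = mex{0} = 1
G(4) = mex{1} = 0
G(5) = mex{0} = 1
G(6) = mex{1,0} = 2
G(7) = mex{2,1} = 0
G(8) = mex{0,0} = 1
G(9) = mex{1,1} = 0
G(10) = mex{0,0,0} = 1
G(11) = mex{1,1,1,0} = 2
G(12) = mex{2,2,0,1} = 3
G(13) = mex{3,0,1,0} = 2
G(14) = mex{2,1,0,1} = 3
P-positions are exactly the n with G(n) = 0.

0, 2, 4, 7, 9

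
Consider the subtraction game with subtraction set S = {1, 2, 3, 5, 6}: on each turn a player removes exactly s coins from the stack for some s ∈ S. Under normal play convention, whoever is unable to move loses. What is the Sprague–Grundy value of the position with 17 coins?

1

n :  0  1  2  3  4  5  6  7  8  9 10 11 12 13 14 15 16 17
G :  0  1  2  3  0  1  2  3  0  1  2  3  0  1  2  3  0  1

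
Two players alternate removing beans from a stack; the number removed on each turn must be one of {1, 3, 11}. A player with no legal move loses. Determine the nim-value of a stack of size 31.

1

n :  0  1  2  3  4  5  6  7  8  9 10 11 12 13 14 15 16 17 18 19 20 21 22 23 24 25 26 27 28 29 30 31
G :  0  1  0  1  0  1  0  1  0  1  0  1  0  1  0  1  0  1  0  1  0  1  0  1  0  1  0  1  0  1  0  1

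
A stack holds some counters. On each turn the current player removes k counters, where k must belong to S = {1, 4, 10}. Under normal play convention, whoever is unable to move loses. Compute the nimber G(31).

2

G(0) = 0
G(1) = mex{0} = 1
G(2) = mex{1} = 0
G(3) = mex{0} = 1
G(4) = mex{1,0} = 2
G(5) = mex{2,1} = 0
G(6) = mex{0,0} = 1
G(7) = mex{1,1} = 0
G(8) = mex{0,2} = 1
G(9) = mex{1,0} = 2
G(10) = mex{2,1,0} = 3
G(11) = mex{3,0,1} = 2
G(12) = mex{2,1,0} = 3
G(13) = mex{3,2,1} = 0
G(14) = mex{0,3,2} = 1
G(15) = mex{1,2,0} = 3
G(16) = mex{3,3,1} = 0
G(17) = mex{0,0,0} = 1
G(18) = mex{1,1,1} = 0
G(19) = mex{0,3,2} = 1
G(20) = mex{1,0,3} = 2
G(21) = mex{2,1,2} = 0
G(22) = mex{0,0,3} = 1
G(23) = mex{1,1,0} = 2
G(24) = mex{2,2,1} = 0
G(25) = mex{0,0,3} = 1
G(26) = mex{1,1,0} = 2
G(27) = mex{2,2,1} = 0
G(28) = mex{0,0,0} = 1
G(29) = mex{1,1,1} = 0
G(30) = mex{0,2,2} = 1
G(31) = mex{1,0,0} = 2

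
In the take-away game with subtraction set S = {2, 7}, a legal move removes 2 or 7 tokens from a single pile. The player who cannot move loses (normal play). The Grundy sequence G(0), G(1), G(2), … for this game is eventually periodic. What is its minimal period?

9

n :  0  1  2  3  4  5  6  7  8  9 10 11 12 13 14 15 16 17 18 19
G :  0  0  1  1  0  0  1  1  2  0  0  1  1  0  0  1  1  2  0  0
G(n+9) = G(n) holds for n = 0,…,6 (a full window of length max(S) = 7), so the sequence is purely periodic with period 9.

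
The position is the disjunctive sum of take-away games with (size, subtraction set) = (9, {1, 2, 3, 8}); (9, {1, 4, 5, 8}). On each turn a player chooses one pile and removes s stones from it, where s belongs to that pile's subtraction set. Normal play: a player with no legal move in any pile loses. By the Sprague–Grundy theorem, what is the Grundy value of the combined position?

0

Pile A, S = {1, 2, 3, 8}:
G(0) = 0
G(1) = mex{0} = 1
G(2) = mex{1,0} = 2
G(3) = mex{2,1,0} = 3
G(4) = mex{3,2,1} = 0
G(5) = mex{0,3,2} = 1
G(6) = mex{1,0,3} = 2
G(7) = mex{2,1,0} = 3
G(8) = mex{3,2,1,0} = 4
G(9) = mex{4,3,2,1} = 0
G_A(9) = 0.
Pile B, S = {1, 4, 5, 8}:
n : 0 1 2 3 4 5 6 7 8 9
G : 0 1 0 1 2 3 2 3 4 0
G_B(9) = 0.
Combined Grundy value = 0 ⊕ 0 = 0.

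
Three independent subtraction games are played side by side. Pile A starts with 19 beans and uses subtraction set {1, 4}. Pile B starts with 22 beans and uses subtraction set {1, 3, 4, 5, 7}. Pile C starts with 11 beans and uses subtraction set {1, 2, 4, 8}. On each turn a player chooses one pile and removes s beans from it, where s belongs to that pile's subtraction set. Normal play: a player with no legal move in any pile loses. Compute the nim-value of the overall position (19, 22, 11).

Pile A, S = {1, 4}:
n :  0  1  2  3  4  5  6  7  8  9 10 11 12 13 14 15 16 17 18 19
G :  0  1  0  1  2  0  1  0  1  2  0  1  0  1  2  0  1  0  1  2
G_A(19) = 2.
Pile B, S = {1, 3, 4, 5, 7}:
G(0) = 0
G(1) = mex{0} = 1
G(2) = mex{1} = 0
G(3) = mex{0,0} = 1
G(4) = mex{1,1,0} = 2
G(5) = mex{2,0,1,0} = 3
G(6) = mex{3,1,0,1} = 2
G(7) = mex{2,2,1,0,0} = 3
G(8) = mex{3,3,2,1,1} = 0
G(9) = mex{0,2,3,2,0} = 1
G(10) = mex{1,3,2,3,1} = 0
G(11) = mex{0,0,3,2,2} = 1
G(12) = mex{1,1,0,3,3} = 2
G(13) = mex{2,0,1,0,2} = 3
G(14) = mex{3,1,0,1,3} = 2
G(15) = mex{2,2,1,0,0} = 3
G(16) = mex{3,3,2,1,1} = 0
G(17) = mex{0,2,3,2,0} = 1
G(18) = mex{1,3,2,3,1} = 0
G(19) = mex{0,0,3,2,2} = 1
G(20) = mex{1,1,0,3,3} = 2
G(21) = mex{2,0,1,0,2} = 3
G(22) = mex{3,1,0,1,3} = 2
G_B(22) = 2.
Pile C, S = {1, 2, 4, 8}:
n :  0  1  2  3  4  5  6  7  8  9 10 11
G :  0  1  2  0  1  2  0  1  2  0  1  2
G_C(11) = 2.
Combined Grundy value = 2 ⊕ 2 ⊕ 2 = 2.

2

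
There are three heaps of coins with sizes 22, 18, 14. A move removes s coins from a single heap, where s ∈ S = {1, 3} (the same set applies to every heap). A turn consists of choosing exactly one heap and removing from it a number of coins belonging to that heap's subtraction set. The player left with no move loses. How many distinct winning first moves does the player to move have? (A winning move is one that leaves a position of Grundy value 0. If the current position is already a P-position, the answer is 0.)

All heaps use S = {1, 3}:
n :  0  1  2  3  4  5  6  7  8  9 10 11 12 13 14 15 16 17 18 19 20 21 22
G :  0  1  0  1  0  1  0  1  0  1  0  1  0  1  0  1  0  1  0  1  0  1  0
Heap A: G(22) = 0.
Heap B: G(18) = 0.
Heap C: G(14) = 0.
Combined Grundy value = 0 ⊕ 0 ⊕ 0 = 0.
A winning move leaves total XOR = 0, i.e. changes one component's Grundy value g to g ⊕ X where X is the current total.
Heap A: target g' = 0⊕0 = 0, but every legal move changes the Grundy value (mex property), so 0 moves.
Heap B: target g' = 0⊕0 = 0, but every legal move changes the Grundy value (mex property), so 0 moves.
Heap C: target g' = 0⊕0 = 0, but every legal move changes the Grundy value (mex property), so 0 moves.

0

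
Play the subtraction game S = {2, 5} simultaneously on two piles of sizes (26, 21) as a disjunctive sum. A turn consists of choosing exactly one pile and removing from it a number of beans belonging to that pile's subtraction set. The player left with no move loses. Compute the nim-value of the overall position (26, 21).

All piles use S = {2, 5}:
G(0) = 0
G(1) = mex{} = 0
G(2) = mex{0} = 1
G(3) = mex{0} = 1
G(4) = mex{1} = 0
G(5) = mex{1,0} = 2
G(6) = mex{0,0} = 1
G(7) = mex{2,1} = 0
G(8) = mex{1,1} = 0
G(9) = mex{0,0} = 1
G(10) = mex{0,2} = 1
G(11) = mex{1,1} = 0
G(12) = mex{1,0} = 2
G(13) = mex{0,0} = 1
G(14) = mex{2,1} = 0
G(15) = mex{1,1} = 0
G(16) = mex{0,0} = 1
G(17) = mex{0,2} = 1
G(18) = mex{1,1} = 0
G(19) = mex{1,0} = 2
G(20) = mex{0,0} = 1
G(21) = mex{2,1} = 0
G(22) = mex{1,1} = 0
G(23) = mex{0,0} = 1
G(24) = mex{0,2} = 1
G(25) = mex{1,1} = 0
G(26) = mex{1,0} = 2
Pile A: G(26) = 2.
Pile B: G(21) = 0.
Combined Grundy value = 2 ⊕ 0 = 2.

2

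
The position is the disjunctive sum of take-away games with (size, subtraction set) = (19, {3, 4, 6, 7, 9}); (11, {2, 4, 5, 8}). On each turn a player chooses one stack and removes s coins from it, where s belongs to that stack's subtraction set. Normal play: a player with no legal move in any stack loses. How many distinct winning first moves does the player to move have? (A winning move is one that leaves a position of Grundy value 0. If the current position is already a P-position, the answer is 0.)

Stack A, S = {3, 4, 6, 7, 9}:
n :  0  1  2  3  4  5  6  7  8  9 10 11 12 13 14 15 16 17 18 19
G :  0  0  0  1  1  1  2  2  2  3  3  3  0  0  0  1  1  1  2  2
G_A(19) = 2.
Stack B, S = {2, 4, 5, 8}:
G(0) = 0
G(1) = mex{} = 0
G(2) = mex{0} = 1
G(3) = mex{0} = 1
G(4) = mex{1,0} = 2
G(5) = mex{1,0,0} = 2
G(6) = mex{2,1,0} = 3
G(7) = mex{2,1,1} = 0
G(8) = mex{3,2,1,0} = 4
G(9) = mex{0,2,2,0} = 1
G(10) = mex{4,3,2,1} = 0
G(11) = mex{1,0,3,1} = 2
G_B(11) = 2.
Combined Grundy value = 2 ⊕ 2 = 0.
A winning move leaves total XOR = 0, i.e. changes one component's Grundy value g to g ⊕ X where X is the current total.
Stack A: target g' = 2⊕0 = 2, but every legal move changes the Grundy value (mex property), so 0 moves.
Stack B: target g' = 2⊕0 = 2, but every legal move changes the Grundy value (mex property), so 0 moves.

0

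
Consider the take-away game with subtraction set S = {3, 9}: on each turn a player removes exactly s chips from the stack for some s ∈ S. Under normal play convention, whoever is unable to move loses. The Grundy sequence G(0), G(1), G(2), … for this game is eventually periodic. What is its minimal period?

n :  0  1  2  3  4  5  6  7  8  9 10 11 12 13 14 15 16
G :  0  0  0  1  1  1  0  0  0  1  1  1  0  0  0  1  1
G(n+6) = G(n) holds for n = 0,…,8 (a full window of length max(S) = 9), so the sequence is purely periodic with period 6.

6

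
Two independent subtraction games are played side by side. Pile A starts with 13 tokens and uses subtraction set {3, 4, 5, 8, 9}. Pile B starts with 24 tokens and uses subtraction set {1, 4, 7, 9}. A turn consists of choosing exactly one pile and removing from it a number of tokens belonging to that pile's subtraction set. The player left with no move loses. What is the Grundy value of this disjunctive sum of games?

Pile A, S = {3, 4, 5, 8, 9}:
n :  0  1  2  3  4  5  6  7  8  9 10 11 12 13
G :  0  0  0  1  1  1  2  2  2  3  3  3  0  0
G_A(13) = 0.
Pile B, S = {1, 4, 7, 9}:
G(0) = 0
G(1) = mex{0} = 1
G(2) = mex{1} = 0
G(3) = mex{0} = 1
G(4) = mex{1,0} = 2
G(5) = mex{2,1} = 0
G(6) = mex{0,0} = 1
G(7) = mex{1,1,0} = 2
G(8) = mex{2,2,1} = 0
G(9) = mex{0,0,0,0} = 1
G(10) = mex{1,1,1,1} = 0
G(11) = mex{0,2,2,0} = 1
G(12) = mex{1,0,0,1} = 2
G(13) = mex{2,1,1,2} = 0
G(14) = mex{0,0,2,0} = 1
G(15) = mex{1,1,0,1} = 2
G(16) = mex{2,2,1,2} = 0
G(17) = mex{0,0,0,0} = 1
G(18) = mex{1,1,1,1} = 0
G(19) = mex{0,2,2,0} = 1
G(20) = mex{1,0,0,1} = 2
G(21) = mex{2,1,1,2} = 0
G(22) = mex{0,0,2,0} = 1
G(23) = mex{1,1,0,1} = 2
G(24) = mex{2,2,1,2} = 0
G_B(24) = 0.
Combined Grundy value = 0 ⊕ 0 = 0.

0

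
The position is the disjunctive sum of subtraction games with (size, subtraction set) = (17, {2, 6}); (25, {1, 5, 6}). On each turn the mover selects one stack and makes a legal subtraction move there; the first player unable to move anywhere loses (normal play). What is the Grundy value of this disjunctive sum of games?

Stack A, S = {2, 6}:
n :  0  1  2  3  4  5  6  7  8  9 10 11 12 13 14 15 16 17
G :  0  0  1  1  0  0  1  1  0  0  1  1  0  0  1  1  0  0
G_A(17) = 0.
Stack B, S = {1, 5, 6}:
G(0) = 0
G(1) = mex{0} = 1
G(2) = mex{1} = 0
G(3) = mex{0} = 1
G(4) = mex{1} = 0
G(5) = mex{0,0} = 1
G(6) = mex{1,1,0} = 2
G(7) = mex{2,0,1} = 3
G(8) = mex{3,1,0} = 2
G(9) = mex{2,0,1} = 3
G(10) = mex{3,1,0} = 2
G(11) = mex{2,2,1} = 0
G(12) = mex{0,3,2} = 1
G(13) = mex{1,2,3} = 0
G(14) = mex{0,3,2} = 1
G(15) = mex{1,2,3} = 0
G(16) = mex{0,0,2} = 1
G(17) = mex{1,1,0} = 2
G(18) = mex{2,0,1} = 3
G(19) = mex{3,1,0} = 2
G(20) = mex{2,0,1} = 3
G(21) = mex{3,1,0} = 2
G(22) = mex{2,2,1} = 0
G(23) = mex{0,3,2} = 1
G(24) = mex{1,2,3} = 0
G(25) = mex{0,3,2} = 1
G_B(25) = 1.
Combined Grundy value = 0 ⊕ 1 = 1.

1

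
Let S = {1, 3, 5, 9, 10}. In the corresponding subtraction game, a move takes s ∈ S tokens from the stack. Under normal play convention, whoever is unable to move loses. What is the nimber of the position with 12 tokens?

2

G(0) = 0
G(1) = mex{0} = 1
G(2) = mex{1} = 0
G(3) = mex{0,0} = 1
G(4) = mex{1,1} = 0
G(5) = mex{0,0,0} = 1
G(6) = mex{1,1,1} = 0
G(7) = mex{0,0,0} = 1
G(8) = mex{1,1,1} = 0
G(9) = mex{0,0,0,0} = 1
G(10) = mex{1,1,1,1,0} = 2
G(11) = mex{2,0,0,0,1} = 3
G(12) = mex{3,1,1,1,0} = 2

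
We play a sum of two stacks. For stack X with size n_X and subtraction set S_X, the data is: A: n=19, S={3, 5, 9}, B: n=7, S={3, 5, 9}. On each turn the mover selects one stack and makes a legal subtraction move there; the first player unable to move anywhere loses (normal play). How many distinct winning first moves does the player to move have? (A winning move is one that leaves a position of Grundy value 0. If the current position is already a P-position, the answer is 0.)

Stack A, S = {3, 5, 9}:
n :  0  1  2  3  4  5  6  7  8  9 10 11 12 13 14 15 16 17 18 19
G :  0  0  0  1  1  1  2  2  0  3  3  1  0  2  0  1  0  1  0  1
G_A(19) = 1.
Stack B, S = {3, 5, 9}:
n : 0 1 2 3 4 5 6 7
G : 0 0 0 1 1 1 2 2
G_B(7) = 2.
Combined Grundy value = 1 ⊕ 2 = 3.
A winning move leaves total XOR = 0, i.e. changes one component's Grundy value g to g ⊕ X where X is the current total.
Stack A: need g' = 1⊕3 = 2. Options: 19−3→G=0, 19−5→G=0, 19−9→G=3. Hits: 0.
Stack B: need g' = 2⊕3 = 1. Options: 7−3→G=1, 7−5→G=0. Hits: 1.

1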